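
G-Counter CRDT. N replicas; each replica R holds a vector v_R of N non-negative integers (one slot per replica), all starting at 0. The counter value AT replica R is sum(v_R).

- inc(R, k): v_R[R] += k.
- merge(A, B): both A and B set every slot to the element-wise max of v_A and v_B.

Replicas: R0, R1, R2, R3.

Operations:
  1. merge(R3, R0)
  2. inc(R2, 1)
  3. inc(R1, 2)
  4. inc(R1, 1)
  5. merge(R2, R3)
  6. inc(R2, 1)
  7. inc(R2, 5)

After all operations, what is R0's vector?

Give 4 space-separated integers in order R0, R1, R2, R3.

Answer: 0 0 0 0

Derivation:
Op 1: merge R3<->R0 -> R3=(0,0,0,0) R0=(0,0,0,0)
Op 2: inc R2 by 1 -> R2=(0,0,1,0) value=1
Op 3: inc R1 by 2 -> R1=(0,2,0,0) value=2
Op 4: inc R1 by 1 -> R1=(0,3,0,0) value=3
Op 5: merge R2<->R3 -> R2=(0,0,1,0) R3=(0,0,1,0)
Op 6: inc R2 by 1 -> R2=(0,0,2,0) value=2
Op 7: inc R2 by 5 -> R2=(0,0,7,0) value=7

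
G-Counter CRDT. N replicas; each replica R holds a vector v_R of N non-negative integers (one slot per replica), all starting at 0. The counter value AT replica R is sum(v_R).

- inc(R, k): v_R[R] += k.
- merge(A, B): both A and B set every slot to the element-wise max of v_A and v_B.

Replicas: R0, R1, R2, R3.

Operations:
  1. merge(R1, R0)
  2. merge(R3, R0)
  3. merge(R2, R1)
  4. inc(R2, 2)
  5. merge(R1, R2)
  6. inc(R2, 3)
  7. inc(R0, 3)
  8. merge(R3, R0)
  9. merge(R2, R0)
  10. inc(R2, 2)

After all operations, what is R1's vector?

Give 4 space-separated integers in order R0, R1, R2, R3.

Op 1: merge R1<->R0 -> R1=(0,0,0,0) R0=(0,0,0,0)
Op 2: merge R3<->R0 -> R3=(0,0,0,0) R0=(0,0,0,0)
Op 3: merge R2<->R1 -> R2=(0,0,0,0) R1=(0,0,0,0)
Op 4: inc R2 by 2 -> R2=(0,0,2,0) value=2
Op 5: merge R1<->R2 -> R1=(0,0,2,0) R2=(0,0,2,0)
Op 6: inc R2 by 3 -> R2=(0,0,5,0) value=5
Op 7: inc R0 by 3 -> R0=(3,0,0,0) value=3
Op 8: merge R3<->R0 -> R3=(3,0,0,0) R0=(3,0,0,0)
Op 9: merge R2<->R0 -> R2=(3,0,5,0) R0=(3,0,5,0)
Op 10: inc R2 by 2 -> R2=(3,0,7,0) value=10

Answer: 0 0 2 0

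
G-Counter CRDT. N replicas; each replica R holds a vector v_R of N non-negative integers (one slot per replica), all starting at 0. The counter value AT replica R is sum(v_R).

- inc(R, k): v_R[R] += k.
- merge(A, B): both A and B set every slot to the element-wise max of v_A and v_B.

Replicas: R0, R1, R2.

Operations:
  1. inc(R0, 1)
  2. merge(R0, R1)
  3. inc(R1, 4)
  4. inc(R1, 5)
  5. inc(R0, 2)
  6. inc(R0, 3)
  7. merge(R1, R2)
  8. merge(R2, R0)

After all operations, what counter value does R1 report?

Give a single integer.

Answer: 10

Derivation:
Op 1: inc R0 by 1 -> R0=(1,0,0) value=1
Op 2: merge R0<->R1 -> R0=(1,0,0) R1=(1,0,0)
Op 3: inc R1 by 4 -> R1=(1,4,0) value=5
Op 4: inc R1 by 5 -> R1=(1,9,0) value=10
Op 5: inc R0 by 2 -> R0=(3,0,0) value=3
Op 6: inc R0 by 3 -> R0=(6,0,0) value=6
Op 7: merge R1<->R2 -> R1=(1,9,0) R2=(1,9,0)
Op 8: merge R2<->R0 -> R2=(6,9,0) R0=(6,9,0)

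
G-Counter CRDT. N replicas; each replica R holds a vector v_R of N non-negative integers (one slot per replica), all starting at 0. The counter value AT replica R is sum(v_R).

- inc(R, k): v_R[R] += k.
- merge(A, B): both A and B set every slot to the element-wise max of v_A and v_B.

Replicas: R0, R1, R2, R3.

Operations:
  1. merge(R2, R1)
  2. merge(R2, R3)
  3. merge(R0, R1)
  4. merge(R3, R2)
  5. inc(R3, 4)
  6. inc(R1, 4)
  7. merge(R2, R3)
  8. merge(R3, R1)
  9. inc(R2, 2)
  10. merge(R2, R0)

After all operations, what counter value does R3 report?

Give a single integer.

Op 1: merge R2<->R1 -> R2=(0,0,0,0) R1=(0,0,0,0)
Op 2: merge R2<->R3 -> R2=(0,0,0,0) R3=(0,0,0,0)
Op 3: merge R0<->R1 -> R0=(0,0,0,0) R1=(0,0,0,0)
Op 4: merge R3<->R2 -> R3=(0,0,0,0) R2=(0,0,0,0)
Op 5: inc R3 by 4 -> R3=(0,0,0,4) value=4
Op 6: inc R1 by 4 -> R1=(0,4,0,0) value=4
Op 7: merge R2<->R3 -> R2=(0,0,0,4) R3=(0,0,0,4)
Op 8: merge R3<->R1 -> R3=(0,4,0,4) R1=(0,4,0,4)
Op 9: inc R2 by 2 -> R2=(0,0,2,4) value=6
Op 10: merge R2<->R0 -> R2=(0,0,2,4) R0=(0,0,2,4)

Answer: 8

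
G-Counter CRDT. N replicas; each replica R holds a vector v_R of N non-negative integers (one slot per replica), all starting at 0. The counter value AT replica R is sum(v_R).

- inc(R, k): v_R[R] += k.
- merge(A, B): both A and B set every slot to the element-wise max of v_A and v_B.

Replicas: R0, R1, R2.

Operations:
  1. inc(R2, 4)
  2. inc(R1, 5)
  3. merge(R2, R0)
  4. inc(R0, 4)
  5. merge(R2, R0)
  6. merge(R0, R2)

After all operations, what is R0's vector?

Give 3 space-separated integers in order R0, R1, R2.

Op 1: inc R2 by 4 -> R2=(0,0,4) value=4
Op 2: inc R1 by 5 -> R1=(0,5,0) value=5
Op 3: merge R2<->R0 -> R2=(0,0,4) R0=(0,0,4)
Op 4: inc R0 by 4 -> R0=(4,0,4) value=8
Op 5: merge R2<->R0 -> R2=(4,0,4) R0=(4,0,4)
Op 6: merge R0<->R2 -> R0=(4,0,4) R2=(4,0,4)

Answer: 4 0 4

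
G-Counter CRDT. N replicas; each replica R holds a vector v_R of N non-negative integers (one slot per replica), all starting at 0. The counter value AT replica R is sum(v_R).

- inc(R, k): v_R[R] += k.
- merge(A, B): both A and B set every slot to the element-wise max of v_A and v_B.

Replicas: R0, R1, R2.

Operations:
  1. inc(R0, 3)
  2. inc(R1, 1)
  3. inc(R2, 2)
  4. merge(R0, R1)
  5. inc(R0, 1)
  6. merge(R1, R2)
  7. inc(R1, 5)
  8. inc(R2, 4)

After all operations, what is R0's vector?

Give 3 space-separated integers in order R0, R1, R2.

Op 1: inc R0 by 3 -> R0=(3,0,0) value=3
Op 2: inc R1 by 1 -> R1=(0,1,0) value=1
Op 3: inc R2 by 2 -> R2=(0,0,2) value=2
Op 4: merge R0<->R1 -> R0=(3,1,0) R1=(3,1,0)
Op 5: inc R0 by 1 -> R0=(4,1,0) value=5
Op 6: merge R1<->R2 -> R1=(3,1,2) R2=(3,1,2)
Op 7: inc R1 by 5 -> R1=(3,6,2) value=11
Op 8: inc R2 by 4 -> R2=(3,1,6) value=10

Answer: 4 1 0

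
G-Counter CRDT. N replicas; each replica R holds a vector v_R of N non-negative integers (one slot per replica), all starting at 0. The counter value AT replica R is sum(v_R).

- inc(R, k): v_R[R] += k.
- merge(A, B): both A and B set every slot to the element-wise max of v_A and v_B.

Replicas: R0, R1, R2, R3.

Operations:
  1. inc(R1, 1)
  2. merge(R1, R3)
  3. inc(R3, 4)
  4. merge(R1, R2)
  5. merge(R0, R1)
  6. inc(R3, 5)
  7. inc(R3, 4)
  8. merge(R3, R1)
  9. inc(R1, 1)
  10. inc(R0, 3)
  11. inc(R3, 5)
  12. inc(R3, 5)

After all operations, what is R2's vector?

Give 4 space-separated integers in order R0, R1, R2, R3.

Answer: 0 1 0 0

Derivation:
Op 1: inc R1 by 1 -> R1=(0,1,0,0) value=1
Op 2: merge R1<->R3 -> R1=(0,1,0,0) R3=(0,1,0,0)
Op 3: inc R3 by 4 -> R3=(0,1,0,4) value=5
Op 4: merge R1<->R2 -> R1=(0,1,0,0) R2=(0,1,0,0)
Op 5: merge R0<->R1 -> R0=(0,1,0,0) R1=(0,1,0,0)
Op 6: inc R3 by 5 -> R3=(0,1,0,9) value=10
Op 7: inc R3 by 4 -> R3=(0,1,0,13) value=14
Op 8: merge R3<->R1 -> R3=(0,1,0,13) R1=(0,1,0,13)
Op 9: inc R1 by 1 -> R1=(0,2,0,13) value=15
Op 10: inc R0 by 3 -> R0=(3,1,0,0) value=4
Op 11: inc R3 by 5 -> R3=(0,1,0,18) value=19
Op 12: inc R3 by 5 -> R3=(0,1,0,23) value=24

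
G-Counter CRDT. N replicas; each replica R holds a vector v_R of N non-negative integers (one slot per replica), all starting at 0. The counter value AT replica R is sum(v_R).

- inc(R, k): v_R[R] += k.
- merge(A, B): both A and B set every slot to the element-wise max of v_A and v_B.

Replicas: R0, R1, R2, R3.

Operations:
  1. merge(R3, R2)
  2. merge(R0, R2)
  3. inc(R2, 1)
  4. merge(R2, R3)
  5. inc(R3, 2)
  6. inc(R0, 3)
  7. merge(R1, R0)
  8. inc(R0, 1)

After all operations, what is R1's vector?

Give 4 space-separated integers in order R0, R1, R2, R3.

Op 1: merge R3<->R2 -> R3=(0,0,0,0) R2=(0,0,0,0)
Op 2: merge R0<->R2 -> R0=(0,0,0,0) R2=(0,0,0,0)
Op 3: inc R2 by 1 -> R2=(0,0,1,0) value=1
Op 4: merge R2<->R3 -> R2=(0,0,1,0) R3=(0,0,1,0)
Op 5: inc R3 by 2 -> R3=(0,0,1,2) value=3
Op 6: inc R0 by 3 -> R0=(3,0,0,0) value=3
Op 7: merge R1<->R0 -> R1=(3,0,0,0) R0=(3,0,0,0)
Op 8: inc R0 by 1 -> R0=(4,0,0,0) value=4

Answer: 3 0 0 0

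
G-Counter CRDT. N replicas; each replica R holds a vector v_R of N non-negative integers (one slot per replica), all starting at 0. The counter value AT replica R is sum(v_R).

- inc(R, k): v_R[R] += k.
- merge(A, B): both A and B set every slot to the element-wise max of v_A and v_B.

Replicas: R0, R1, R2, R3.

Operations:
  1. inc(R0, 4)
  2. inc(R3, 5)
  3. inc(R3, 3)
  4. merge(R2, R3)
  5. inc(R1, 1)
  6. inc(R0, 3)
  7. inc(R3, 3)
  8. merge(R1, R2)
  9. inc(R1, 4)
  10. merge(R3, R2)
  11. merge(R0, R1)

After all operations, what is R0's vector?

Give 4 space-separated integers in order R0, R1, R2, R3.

Answer: 7 5 0 8

Derivation:
Op 1: inc R0 by 4 -> R0=(4,0,0,0) value=4
Op 2: inc R3 by 5 -> R3=(0,0,0,5) value=5
Op 3: inc R3 by 3 -> R3=(0,0,0,8) value=8
Op 4: merge R2<->R3 -> R2=(0,0,0,8) R3=(0,0,0,8)
Op 5: inc R1 by 1 -> R1=(0,1,0,0) value=1
Op 6: inc R0 by 3 -> R0=(7,0,0,0) value=7
Op 7: inc R3 by 3 -> R3=(0,0,0,11) value=11
Op 8: merge R1<->R2 -> R1=(0,1,0,8) R2=(0,1,0,8)
Op 9: inc R1 by 4 -> R1=(0,5,0,8) value=13
Op 10: merge R3<->R2 -> R3=(0,1,0,11) R2=(0,1,0,11)
Op 11: merge R0<->R1 -> R0=(7,5,0,8) R1=(7,5,0,8)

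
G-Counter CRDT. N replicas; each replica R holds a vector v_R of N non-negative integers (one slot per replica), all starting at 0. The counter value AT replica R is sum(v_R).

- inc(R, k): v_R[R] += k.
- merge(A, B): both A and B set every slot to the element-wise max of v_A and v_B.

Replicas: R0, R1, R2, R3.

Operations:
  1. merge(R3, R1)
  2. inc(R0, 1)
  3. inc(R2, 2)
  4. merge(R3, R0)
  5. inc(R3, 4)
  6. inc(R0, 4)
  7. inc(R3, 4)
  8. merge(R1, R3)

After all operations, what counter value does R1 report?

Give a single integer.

Answer: 9

Derivation:
Op 1: merge R3<->R1 -> R3=(0,0,0,0) R1=(0,0,0,0)
Op 2: inc R0 by 1 -> R0=(1,0,0,0) value=1
Op 3: inc R2 by 2 -> R2=(0,0,2,0) value=2
Op 4: merge R3<->R0 -> R3=(1,0,0,0) R0=(1,0,0,0)
Op 5: inc R3 by 4 -> R3=(1,0,0,4) value=5
Op 6: inc R0 by 4 -> R0=(5,0,0,0) value=5
Op 7: inc R3 by 4 -> R3=(1,0,0,8) value=9
Op 8: merge R1<->R3 -> R1=(1,0,0,8) R3=(1,0,0,8)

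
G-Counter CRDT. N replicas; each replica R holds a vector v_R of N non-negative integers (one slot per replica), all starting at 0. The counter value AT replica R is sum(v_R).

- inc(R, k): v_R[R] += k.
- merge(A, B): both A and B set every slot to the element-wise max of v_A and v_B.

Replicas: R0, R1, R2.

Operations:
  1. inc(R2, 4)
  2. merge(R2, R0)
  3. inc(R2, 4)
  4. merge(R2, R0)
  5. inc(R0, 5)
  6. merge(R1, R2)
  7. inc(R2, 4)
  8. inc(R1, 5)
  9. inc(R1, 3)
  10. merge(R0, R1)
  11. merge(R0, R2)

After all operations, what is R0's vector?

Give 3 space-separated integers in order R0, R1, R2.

Op 1: inc R2 by 4 -> R2=(0,0,4) value=4
Op 2: merge R2<->R0 -> R2=(0,0,4) R0=(0,0,4)
Op 3: inc R2 by 4 -> R2=(0,0,8) value=8
Op 4: merge R2<->R0 -> R2=(0,0,8) R0=(0,0,8)
Op 5: inc R0 by 5 -> R0=(5,0,8) value=13
Op 6: merge R1<->R2 -> R1=(0,0,8) R2=(0,0,8)
Op 7: inc R2 by 4 -> R2=(0,0,12) value=12
Op 8: inc R1 by 5 -> R1=(0,5,8) value=13
Op 9: inc R1 by 3 -> R1=(0,8,8) value=16
Op 10: merge R0<->R1 -> R0=(5,8,8) R1=(5,8,8)
Op 11: merge R0<->R2 -> R0=(5,8,12) R2=(5,8,12)

Answer: 5 8 12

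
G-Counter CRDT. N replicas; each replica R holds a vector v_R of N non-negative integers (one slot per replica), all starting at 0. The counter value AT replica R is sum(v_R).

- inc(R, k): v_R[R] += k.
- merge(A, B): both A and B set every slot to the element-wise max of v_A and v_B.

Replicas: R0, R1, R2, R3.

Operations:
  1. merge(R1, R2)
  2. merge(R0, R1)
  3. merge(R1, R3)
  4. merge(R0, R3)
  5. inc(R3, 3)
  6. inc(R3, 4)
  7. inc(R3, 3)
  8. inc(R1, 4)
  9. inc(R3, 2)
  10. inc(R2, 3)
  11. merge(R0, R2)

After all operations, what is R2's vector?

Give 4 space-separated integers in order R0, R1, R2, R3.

Op 1: merge R1<->R2 -> R1=(0,0,0,0) R2=(0,0,0,0)
Op 2: merge R0<->R1 -> R0=(0,0,0,0) R1=(0,0,0,0)
Op 3: merge R1<->R3 -> R1=(0,0,0,0) R3=(0,0,0,0)
Op 4: merge R0<->R3 -> R0=(0,0,0,0) R3=(0,0,0,0)
Op 5: inc R3 by 3 -> R3=(0,0,0,3) value=3
Op 6: inc R3 by 4 -> R3=(0,0,0,7) value=7
Op 7: inc R3 by 3 -> R3=(0,0,0,10) value=10
Op 8: inc R1 by 4 -> R1=(0,4,0,0) value=4
Op 9: inc R3 by 2 -> R3=(0,0,0,12) value=12
Op 10: inc R2 by 3 -> R2=(0,0,3,0) value=3
Op 11: merge R0<->R2 -> R0=(0,0,3,0) R2=(0,0,3,0)

Answer: 0 0 3 0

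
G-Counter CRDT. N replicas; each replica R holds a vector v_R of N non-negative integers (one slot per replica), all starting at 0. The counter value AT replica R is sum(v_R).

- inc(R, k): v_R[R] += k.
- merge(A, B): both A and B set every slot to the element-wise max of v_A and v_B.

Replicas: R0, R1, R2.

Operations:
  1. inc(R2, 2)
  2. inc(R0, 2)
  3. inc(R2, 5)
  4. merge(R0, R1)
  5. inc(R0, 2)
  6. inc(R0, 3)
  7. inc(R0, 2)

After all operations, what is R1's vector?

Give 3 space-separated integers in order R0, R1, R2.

Answer: 2 0 0

Derivation:
Op 1: inc R2 by 2 -> R2=(0,0,2) value=2
Op 2: inc R0 by 2 -> R0=(2,0,0) value=2
Op 3: inc R2 by 5 -> R2=(0,0,7) value=7
Op 4: merge R0<->R1 -> R0=(2,0,0) R1=(2,0,0)
Op 5: inc R0 by 2 -> R0=(4,0,0) value=4
Op 6: inc R0 by 3 -> R0=(7,0,0) value=7
Op 7: inc R0 by 2 -> R0=(9,0,0) value=9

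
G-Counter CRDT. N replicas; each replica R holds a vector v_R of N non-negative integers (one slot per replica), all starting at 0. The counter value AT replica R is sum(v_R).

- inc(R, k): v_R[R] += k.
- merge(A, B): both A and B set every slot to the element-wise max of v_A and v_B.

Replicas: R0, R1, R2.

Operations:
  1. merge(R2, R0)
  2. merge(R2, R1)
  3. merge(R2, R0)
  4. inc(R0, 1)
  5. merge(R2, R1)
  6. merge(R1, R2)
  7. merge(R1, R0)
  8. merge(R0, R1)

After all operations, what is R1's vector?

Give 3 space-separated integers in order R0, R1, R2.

Answer: 1 0 0

Derivation:
Op 1: merge R2<->R0 -> R2=(0,0,0) R0=(0,0,0)
Op 2: merge R2<->R1 -> R2=(0,0,0) R1=(0,0,0)
Op 3: merge R2<->R0 -> R2=(0,0,0) R0=(0,0,0)
Op 4: inc R0 by 1 -> R0=(1,0,0) value=1
Op 5: merge R2<->R1 -> R2=(0,0,0) R1=(0,0,0)
Op 6: merge R1<->R2 -> R1=(0,0,0) R2=(0,0,0)
Op 7: merge R1<->R0 -> R1=(1,0,0) R0=(1,0,0)
Op 8: merge R0<->R1 -> R0=(1,0,0) R1=(1,0,0)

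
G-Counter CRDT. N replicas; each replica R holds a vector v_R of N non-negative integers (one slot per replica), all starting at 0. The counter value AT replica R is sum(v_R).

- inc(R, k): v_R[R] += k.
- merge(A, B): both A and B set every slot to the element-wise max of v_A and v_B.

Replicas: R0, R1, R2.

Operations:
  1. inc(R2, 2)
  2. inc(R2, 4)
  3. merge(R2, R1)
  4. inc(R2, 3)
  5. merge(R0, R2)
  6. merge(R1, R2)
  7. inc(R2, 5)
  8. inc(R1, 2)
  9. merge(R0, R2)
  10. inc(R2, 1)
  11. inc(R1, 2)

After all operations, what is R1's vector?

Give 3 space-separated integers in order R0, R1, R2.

Op 1: inc R2 by 2 -> R2=(0,0,2) value=2
Op 2: inc R2 by 4 -> R2=(0,0,6) value=6
Op 3: merge R2<->R1 -> R2=(0,0,6) R1=(0,0,6)
Op 4: inc R2 by 3 -> R2=(0,0,9) value=9
Op 5: merge R0<->R2 -> R0=(0,0,9) R2=(0,0,9)
Op 6: merge R1<->R2 -> R1=(0,0,9) R2=(0,0,9)
Op 7: inc R2 by 5 -> R2=(0,0,14) value=14
Op 8: inc R1 by 2 -> R1=(0,2,9) value=11
Op 9: merge R0<->R2 -> R0=(0,0,14) R2=(0,0,14)
Op 10: inc R2 by 1 -> R2=(0,0,15) value=15
Op 11: inc R1 by 2 -> R1=(0,4,9) value=13

Answer: 0 4 9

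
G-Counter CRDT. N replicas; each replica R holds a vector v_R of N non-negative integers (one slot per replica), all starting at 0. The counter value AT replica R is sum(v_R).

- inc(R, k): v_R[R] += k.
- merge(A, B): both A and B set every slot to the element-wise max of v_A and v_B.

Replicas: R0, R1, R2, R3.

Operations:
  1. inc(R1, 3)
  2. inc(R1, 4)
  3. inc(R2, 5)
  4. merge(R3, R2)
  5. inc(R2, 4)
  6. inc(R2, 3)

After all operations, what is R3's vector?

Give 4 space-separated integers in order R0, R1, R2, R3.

Answer: 0 0 5 0

Derivation:
Op 1: inc R1 by 3 -> R1=(0,3,0,0) value=3
Op 2: inc R1 by 4 -> R1=(0,7,0,0) value=7
Op 3: inc R2 by 5 -> R2=(0,0,5,0) value=5
Op 4: merge R3<->R2 -> R3=(0,0,5,0) R2=(0,0,5,0)
Op 5: inc R2 by 4 -> R2=(0,0,9,0) value=9
Op 6: inc R2 by 3 -> R2=(0,0,12,0) value=12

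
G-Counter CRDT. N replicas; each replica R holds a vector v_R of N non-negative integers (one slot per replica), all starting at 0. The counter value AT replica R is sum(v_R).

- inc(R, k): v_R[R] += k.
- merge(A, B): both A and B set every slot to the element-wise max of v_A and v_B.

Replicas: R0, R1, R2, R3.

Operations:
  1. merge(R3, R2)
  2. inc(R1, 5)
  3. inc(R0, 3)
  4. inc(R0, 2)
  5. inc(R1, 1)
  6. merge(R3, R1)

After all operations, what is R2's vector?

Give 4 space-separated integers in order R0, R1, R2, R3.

Op 1: merge R3<->R2 -> R3=(0,0,0,0) R2=(0,0,0,0)
Op 2: inc R1 by 5 -> R1=(0,5,0,0) value=5
Op 3: inc R0 by 3 -> R0=(3,0,0,0) value=3
Op 4: inc R0 by 2 -> R0=(5,0,0,0) value=5
Op 5: inc R1 by 1 -> R1=(0,6,0,0) value=6
Op 6: merge R3<->R1 -> R3=(0,6,0,0) R1=(0,6,0,0)

Answer: 0 0 0 0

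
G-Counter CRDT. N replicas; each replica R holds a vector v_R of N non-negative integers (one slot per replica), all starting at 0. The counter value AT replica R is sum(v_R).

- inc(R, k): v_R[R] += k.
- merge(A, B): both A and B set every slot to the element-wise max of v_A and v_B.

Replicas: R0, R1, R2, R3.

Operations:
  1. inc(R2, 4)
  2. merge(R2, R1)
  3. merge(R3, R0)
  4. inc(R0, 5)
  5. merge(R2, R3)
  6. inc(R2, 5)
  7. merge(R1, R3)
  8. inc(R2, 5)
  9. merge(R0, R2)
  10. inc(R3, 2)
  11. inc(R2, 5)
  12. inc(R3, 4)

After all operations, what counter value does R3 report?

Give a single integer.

Answer: 10

Derivation:
Op 1: inc R2 by 4 -> R2=(0,0,4,0) value=4
Op 2: merge R2<->R1 -> R2=(0,0,4,0) R1=(0,0,4,0)
Op 3: merge R3<->R0 -> R3=(0,0,0,0) R0=(0,0,0,0)
Op 4: inc R0 by 5 -> R0=(5,0,0,0) value=5
Op 5: merge R2<->R3 -> R2=(0,0,4,0) R3=(0,0,4,0)
Op 6: inc R2 by 5 -> R2=(0,0,9,0) value=9
Op 7: merge R1<->R3 -> R1=(0,0,4,0) R3=(0,0,4,0)
Op 8: inc R2 by 5 -> R2=(0,0,14,0) value=14
Op 9: merge R0<->R2 -> R0=(5,0,14,0) R2=(5,0,14,0)
Op 10: inc R3 by 2 -> R3=(0,0,4,2) value=6
Op 11: inc R2 by 5 -> R2=(5,0,19,0) value=24
Op 12: inc R3 by 4 -> R3=(0,0,4,6) value=10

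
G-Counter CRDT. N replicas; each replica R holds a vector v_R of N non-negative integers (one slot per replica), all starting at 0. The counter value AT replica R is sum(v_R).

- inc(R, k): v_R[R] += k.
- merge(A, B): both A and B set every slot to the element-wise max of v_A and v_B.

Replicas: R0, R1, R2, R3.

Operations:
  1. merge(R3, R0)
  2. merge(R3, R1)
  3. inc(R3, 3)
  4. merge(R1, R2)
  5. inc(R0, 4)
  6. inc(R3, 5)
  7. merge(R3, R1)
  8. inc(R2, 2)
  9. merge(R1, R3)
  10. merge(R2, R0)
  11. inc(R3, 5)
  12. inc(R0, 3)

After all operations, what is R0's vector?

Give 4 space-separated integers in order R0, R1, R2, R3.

Op 1: merge R3<->R0 -> R3=(0,0,0,0) R0=(0,0,0,0)
Op 2: merge R3<->R1 -> R3=(0,0,0,0) R1=(0,0,0,0)
Op 3: inc R3 by 3 -> R3=(0,0,0,3) value=3
Op 4: merge R1<->R2 -> R1=(0,0,0,0) R2=(0,0,0,0)
Op 5: inc R0 by 4 -> R0=(4,0,0,0) value=4
Op 6: inc R3 by 5 -> R3=(0,0,0,8) value=8
Op 7: merge R3<->R1 -> R3=(0,0,0,8) R1=(0,0,0,8)
Op 8: inc R2 by 2 -> R2=(0,0,2,0) value=2
Op 9: merge R1<->R3 -> R1=(0,0,0,8) R3=(0,0,0,8)
Op 10: merge R2<->R0 -> R2=(4,0,2,0) R0=(4,0,2,0)
Op 11: inc R3 by 5 -> R3=(0,0,0,13) value=13
Op 12: inc R0 by 3 -> R0=(7,0,2,0) value=9

Answer: 7 0 2 0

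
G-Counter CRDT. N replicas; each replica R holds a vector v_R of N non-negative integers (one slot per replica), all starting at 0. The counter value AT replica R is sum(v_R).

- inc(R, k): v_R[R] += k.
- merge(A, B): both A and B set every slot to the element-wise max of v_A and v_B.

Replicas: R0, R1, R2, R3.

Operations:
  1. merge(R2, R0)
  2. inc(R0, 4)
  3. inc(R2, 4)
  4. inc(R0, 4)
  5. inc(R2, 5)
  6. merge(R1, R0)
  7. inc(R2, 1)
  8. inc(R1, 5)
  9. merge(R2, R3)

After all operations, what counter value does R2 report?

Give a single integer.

Answer: 10

Derivation:
Op 1: merge R2<->R0 -> R2=(0,0,0,0) R0=(0,0,0,0)
Op 2: inc R0 by 4 -> R0=(4,0,0,0) value=4
Op 3: inc R2 by 4 -> R2=(0,0,4,0) value=4
Op 4: inc R0 by 4 -> R0=(8,0,0,0) value=8
Op 5: inc R2 by 5 -> R2=(0,0,9,0) value=9
Op 6: merge R1<->R0 -> R1=(8,0,0,0) R0=(8,0,0,0)
Op 7: inc R2 by 1 -> R2=(0,0,10,0) value=10
Op 8: inc R1 by 5 -> R1=(8,5,0,0) value=13
Op 9: merge R2<->R3 -> R2=(0,0,10,0) R3=(0,0,10,0)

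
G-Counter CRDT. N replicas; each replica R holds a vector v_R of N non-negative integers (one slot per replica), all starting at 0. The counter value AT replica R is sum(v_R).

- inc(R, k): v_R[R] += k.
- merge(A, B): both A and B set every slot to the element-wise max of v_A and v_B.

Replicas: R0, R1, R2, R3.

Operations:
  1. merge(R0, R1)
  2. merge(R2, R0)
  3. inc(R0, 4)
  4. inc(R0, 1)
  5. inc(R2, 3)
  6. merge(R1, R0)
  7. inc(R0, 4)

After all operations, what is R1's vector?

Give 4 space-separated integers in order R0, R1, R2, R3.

Answer: 5 0 0 0

Derivation:
Op 1: merge R0<->R1 -> R0=(0,0,0,0) R1=(0,0,0,0)
Op 2: merge R2<->R0 -> R2=(0,0,0,0) R0=(0,0,0,0)
Op 3: inc R0 by 4 -> R0=(4,0,0,0) value=4
Op 4: inc R0 by 1 -> R0=(5,0,0,0) value=5
Op 5: inc R2 by 3 -> R2=(0,0,3,0) value=3
Op 6: merge R1<->R0 -> R1=(5,0,0,0) R0=(5,0,0,0)
Op 7: inc R0 by 4 -> R0=(9,0,0,0) value=9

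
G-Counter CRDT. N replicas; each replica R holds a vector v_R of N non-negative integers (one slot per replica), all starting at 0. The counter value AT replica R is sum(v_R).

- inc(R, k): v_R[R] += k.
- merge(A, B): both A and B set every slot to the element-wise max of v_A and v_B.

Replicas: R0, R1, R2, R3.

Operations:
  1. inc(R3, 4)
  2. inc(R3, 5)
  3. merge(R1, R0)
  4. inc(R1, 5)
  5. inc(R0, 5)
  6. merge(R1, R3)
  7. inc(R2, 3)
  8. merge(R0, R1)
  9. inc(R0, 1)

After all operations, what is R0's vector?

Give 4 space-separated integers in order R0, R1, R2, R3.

Op 1: inc R3 by 4 -> R3=(0,0,0,4) value=4
Op 2: inc R3 by 5 -> R3=(0,0,0,9) value=9
Op 3: merge R1<->R0 -> R1=(0,0,0,0) R0=(0,0,0,0)
Op 4: inc R1 by 5 -> R1=(0,5,0,0) value=5
Op 5: inc R0 by 5 -> R0=(5,0,0,0) value=5
Op 6: merge R1<->R3 -> R1=(0,5,0,9) R3=(0,5,0,9)
Op 7: inc R2 by 3 -> R2=(0,0,3,0) value=3
Op 8: merge R0<->R1 -> R0=(5,5,0,9) R1=(5,5,0,9)
Op 9: inc R0 by 1 -> R0=(6,5,0,9) value=20

Answer: 6 5 0 9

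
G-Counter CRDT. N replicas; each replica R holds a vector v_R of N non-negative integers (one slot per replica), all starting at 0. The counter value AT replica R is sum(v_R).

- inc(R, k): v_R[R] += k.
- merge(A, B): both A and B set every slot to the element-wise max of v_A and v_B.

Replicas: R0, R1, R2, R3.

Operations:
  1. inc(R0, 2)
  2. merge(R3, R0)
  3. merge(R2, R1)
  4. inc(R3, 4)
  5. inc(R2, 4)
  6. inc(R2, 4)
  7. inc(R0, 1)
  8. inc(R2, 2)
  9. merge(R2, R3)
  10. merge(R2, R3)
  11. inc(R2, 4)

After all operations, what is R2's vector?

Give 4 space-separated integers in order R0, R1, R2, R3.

Answer: 2 0 14 4

Derivation:
Op 1: inc R0 by 2 -> R0=(2,0,0,0) value=2
Op 2: merge R3<->R0 -> R3=(2,0,0,0) R0=(2,0,0,0)
Op 3: merge R2<->R1 -> R2=(0,0,0,0) R1=(0,0,0,0)
Op 4: inc R3 by 4 -> R3=(2,0,0,4) value=6
Op 5: inc R2 by 4 -> R2=(0,0,4,0) value=4
Op 6: inc R2 by 4 -> R2=(0,0,8,0) value=8
Op 7: inc R0 by 1 -> R0=(3,0,0,0) value=3
Op 8: inc R2 by 2 -> R2=(0,0,10,0) value=10
Op 9: merge R2<->R3 -> R2=(2,0,10,4) R3=(2,0,10,4)
Op 10: merge R2<->R3 -> R2=(2,0,10,4) R3=(2,0,10,4)
Op 11: inc R2 by 4 -> R2=(2,0,14,4) value=20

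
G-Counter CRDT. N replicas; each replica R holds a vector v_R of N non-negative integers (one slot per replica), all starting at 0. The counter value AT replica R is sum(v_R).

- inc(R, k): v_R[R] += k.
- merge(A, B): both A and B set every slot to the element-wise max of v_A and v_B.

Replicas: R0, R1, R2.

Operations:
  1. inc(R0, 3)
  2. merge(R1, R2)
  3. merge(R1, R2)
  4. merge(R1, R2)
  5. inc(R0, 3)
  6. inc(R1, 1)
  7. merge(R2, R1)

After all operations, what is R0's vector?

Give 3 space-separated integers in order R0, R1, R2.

Answer: 6 0 0

Derivation:
Op 1: inc R0 by 3 -> R0=(3,0,0) value=3
Op 2: merge R1<->R2 -> R1=(0,0,0) R2=(0,0,0)
Op 3: merge R1<->R2 -> R1=(0,0,0) R2=(0,0,0)
Op 4: merge R1<->R2 -> R1=(0,0,0) R2=(0,0,0)
Op 5: inc R0 by 3 -> R0=(6,0,0) value=6
Op 6: inc R1 by 1 -> R1=(0,1,0) value=1
Op 7: merge R2<->R1 -> R2=(0,1,0) R1=(0,1,0)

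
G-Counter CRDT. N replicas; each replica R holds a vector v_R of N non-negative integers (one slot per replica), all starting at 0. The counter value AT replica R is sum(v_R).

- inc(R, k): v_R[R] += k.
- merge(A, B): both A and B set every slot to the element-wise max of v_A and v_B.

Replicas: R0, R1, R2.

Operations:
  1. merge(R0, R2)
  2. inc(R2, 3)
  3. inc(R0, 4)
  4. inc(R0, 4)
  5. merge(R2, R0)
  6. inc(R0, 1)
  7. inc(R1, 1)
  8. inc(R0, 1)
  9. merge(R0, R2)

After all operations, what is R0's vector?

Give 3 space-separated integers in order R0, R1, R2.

Answer: 10 0 3

Derivation:
Op 1: merge R0<->R2 -> R0=(0,0,0) R2=(0,0,0)
Op 2: inc R2 by 3 -> R2=(0,0,3) value=3
Op 3: inc R0 by 4 -> R0=(4,0,0) value=4
Op 4: inc R0 by 4 -> R0=(8,0,0) value=8
Op 5: merge R2<->R0 -> R2=(8,0,3) R0=(8,0,3)
Op 6: inc R0 by 1 -> R0=(9,0,3) value=12
Op 7: inc R1 by 1 -> R1=(0,1,0) value=1
Op 8: inc R0 by 1 -> R0=(10,0,3) value=13
Op 9: merge R0<->R2 -> R0=(10,0,3) R2=(10,0,3)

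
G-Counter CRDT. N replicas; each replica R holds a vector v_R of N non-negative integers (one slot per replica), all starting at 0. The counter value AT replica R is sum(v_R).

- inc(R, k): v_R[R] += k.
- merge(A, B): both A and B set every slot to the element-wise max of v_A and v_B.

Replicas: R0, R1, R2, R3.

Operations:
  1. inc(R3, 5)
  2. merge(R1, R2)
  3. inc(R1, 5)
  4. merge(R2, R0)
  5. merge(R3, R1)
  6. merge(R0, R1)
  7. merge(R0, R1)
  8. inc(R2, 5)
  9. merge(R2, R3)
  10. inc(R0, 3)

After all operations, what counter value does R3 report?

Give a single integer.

Answer: 15

Derivation:
Op 1: inc R3 by 5 -> R3=(0,0,0,5) value=5
Op 2: merge R1<->R2 -> R1=(0,0,0,0) R2=(0,0,0,0)
Op 3: inc R1 by 5 -> R1=(0,5,0,0) value=5
Op 4: merge R2<->R0 -> R2=(0,0,0,0) R0=(0,0,0,0)
Op 5: merge R3<->R1 -> R3=(0,5,0,5) R1=(0,5,0,5)
Op 6: merge R0<->R1 -> R0=(0,5,0,5) R1=(0,5,0,5)
Op 7: merge R0<->R1 -> R0=(0,5,0,5) R1=(0,5,0,5)
Op 8: inc R2 by 5 -> R2=(0,0,5,0) value=5
Op 9: merge R2<->R3 -> R2=(0,5,5,5) R3=(0,5,5,5)
Op 10: inc R0 by 3 -> R0=(3,5,0,5) value=13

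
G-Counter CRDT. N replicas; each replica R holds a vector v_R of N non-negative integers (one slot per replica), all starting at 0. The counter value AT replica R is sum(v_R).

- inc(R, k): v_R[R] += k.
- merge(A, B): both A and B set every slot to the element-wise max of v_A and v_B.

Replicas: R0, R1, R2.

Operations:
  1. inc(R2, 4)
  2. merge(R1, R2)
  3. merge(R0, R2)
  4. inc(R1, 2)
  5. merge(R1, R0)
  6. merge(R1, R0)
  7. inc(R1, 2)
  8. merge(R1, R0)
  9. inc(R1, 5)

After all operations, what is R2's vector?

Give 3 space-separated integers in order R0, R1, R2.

Answer: 0 0 4

Derivation:
Op 1: inc R2 by 4 -> R2=(0,0,4) value=4
Op 2: merge R1<->R2 -> R1=(0,0,4) R2=(0,0,4)
Op 3: merge R0<->R2 -> R0=(0,0,4) R2=(0,0,4)
Op 4: inc R1 by 2 -> R1=(0,2,4) value=6
Op 5: merge R1<->R0 -> R1=(0,2,4) R0=(0,2,4)
Op 6: merge R1<->R0 -> R1=(0,2,4) R0=(0,2,4)
Op 7: inc R1 by 2 -> R1=(0,4,4) value=8
Op 8: merge R1<->R0 -> R1=(0,4,4) R0=(0,4,4)
Op 9: inc R1 by 5 -> R1=(0,9,4) value=13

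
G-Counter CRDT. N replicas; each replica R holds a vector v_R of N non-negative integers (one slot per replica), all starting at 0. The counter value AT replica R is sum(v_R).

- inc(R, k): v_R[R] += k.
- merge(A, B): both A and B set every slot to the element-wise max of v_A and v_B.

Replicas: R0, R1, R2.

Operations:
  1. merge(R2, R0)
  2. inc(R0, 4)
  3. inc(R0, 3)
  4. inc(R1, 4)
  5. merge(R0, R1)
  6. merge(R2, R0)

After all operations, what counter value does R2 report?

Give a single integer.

Answer: 11

Derivation:
Op 1: merge R2<->R0 -> R2=(0,0,0) R0=(0,0,0)
Op 2: inc R0 by 4 -> R0=(4,0,0) value=4
Op 3: inc R0 by 3 -> R0=(7,0,0) value=7
Op 4: inc R1 by 4 -> R1=(0,4,0) value=4
Op 5: merge R0<->R1 -> R0=(7,4,0) R1=(7,4,0)
Op 6: merge R2<->R0 -> R2=(7,4,0) R0=(7,4,0)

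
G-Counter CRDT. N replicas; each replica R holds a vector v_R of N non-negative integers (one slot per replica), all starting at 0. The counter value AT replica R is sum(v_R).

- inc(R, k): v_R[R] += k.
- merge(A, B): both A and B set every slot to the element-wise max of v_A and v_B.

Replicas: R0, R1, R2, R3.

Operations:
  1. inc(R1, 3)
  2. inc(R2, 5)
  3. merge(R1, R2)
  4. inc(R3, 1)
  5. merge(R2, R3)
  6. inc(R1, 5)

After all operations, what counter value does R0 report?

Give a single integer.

Op 1: inc R1 by 3 -> R1=(0,3,0,0) value=3
Op 2: inc R2 by 5 -> R2=(0,0,5,0) value=5
Op 3: merge R1<->R2 -> R1=(0,3,5,0) R2=(0,3,5,0)
Op 4: inc R3 by 1 -> R3=(0,0,0,1) value=1
Op 5: merge R2<->R3 -> R2=(0,3,5,1) R3=(0,3,5,1)
Op 6: inc R1 by 5 -> R1=(0,8,5,0) value=13

Answer: 0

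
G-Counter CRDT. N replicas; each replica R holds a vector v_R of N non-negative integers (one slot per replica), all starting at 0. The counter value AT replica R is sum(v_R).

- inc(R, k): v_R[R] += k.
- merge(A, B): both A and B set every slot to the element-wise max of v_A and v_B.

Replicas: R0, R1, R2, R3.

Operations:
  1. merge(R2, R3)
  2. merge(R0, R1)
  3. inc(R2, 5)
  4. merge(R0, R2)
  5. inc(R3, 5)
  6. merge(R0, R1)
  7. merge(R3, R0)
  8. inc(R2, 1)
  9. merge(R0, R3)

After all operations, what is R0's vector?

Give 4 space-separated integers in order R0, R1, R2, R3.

Answer: 0 0 5 5

Derivation:
Op 1: merge R2<->R3 -> R2=(0,0,0,0) R3=(0,0,0,0)
Op 2: merge R0<->R1 -> R0=(0,0,0,0) R1=(0,0,0,0)
Op 3: inc R2 by 5 -> R2=(0,0,5,0) value=5
Op 4: merge R0<->R2 -> R0=(0,0,5,0) R2=(0,0,5,0)
Op 5: inc R3 by 5 -> R3=(0,0,0,5) value=5
Op 6: merge R0<->R1 -> R0=(0,0,5,0) R1=(0,0,5,0)
Op 7: merge R3<->R0 -> R3=(0,0,5,5) R0=(0,0,5,5)
Op 8: inc R2 by 1 -> R2=(0,0,6,0) value=6
Op 9: merge R0<->R3 -> R0=(0,0,5,5) R3=(0,0,5,5)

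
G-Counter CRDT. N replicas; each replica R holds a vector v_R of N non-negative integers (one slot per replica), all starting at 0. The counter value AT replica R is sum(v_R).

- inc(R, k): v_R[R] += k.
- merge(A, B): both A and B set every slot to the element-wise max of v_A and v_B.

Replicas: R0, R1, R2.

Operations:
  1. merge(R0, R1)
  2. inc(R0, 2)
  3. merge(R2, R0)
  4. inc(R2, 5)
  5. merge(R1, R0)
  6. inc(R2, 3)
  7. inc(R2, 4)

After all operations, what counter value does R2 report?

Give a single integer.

Op 1: merge R0<->R1 -> R0=(0,0,0) R1=(0,0,0)
Op 2: inc R0 by 2 -> R0=(2,0,0) value=2
Op 3: merge R2<->R0 -> R2=(2,0,0) R0=(2,0,0)
Op 4: inc R2 by 5 -> R2=(2,0,5) value=7
Op 5: merge R1<->R0 -> R1=(2,0,0) R0=(2,0,0)
Op 6: inc R2 by 3 -> R2=(2,0,8) value=10
Op 7: inc R2 by 4 -> R2=(2,0,12) value=14

Answer: 14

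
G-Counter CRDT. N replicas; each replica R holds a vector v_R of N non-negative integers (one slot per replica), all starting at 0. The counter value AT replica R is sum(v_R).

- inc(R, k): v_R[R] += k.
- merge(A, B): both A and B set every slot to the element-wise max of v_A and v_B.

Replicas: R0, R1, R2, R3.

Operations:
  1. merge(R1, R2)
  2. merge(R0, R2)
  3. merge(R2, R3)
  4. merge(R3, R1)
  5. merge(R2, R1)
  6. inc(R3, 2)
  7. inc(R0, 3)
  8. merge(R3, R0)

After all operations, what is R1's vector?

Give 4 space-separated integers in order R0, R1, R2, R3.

Answer: 0 0 0 0

Derivation:
Op 1: merge R1<->R2 -> R1=(0,0,0,0) R2=(0,0,0,0)
Op 2: merge R0<->R2 -> R0=(0,0,0,0) R2=(0,0,0,0)
Op 3: merge R2<->R3 -> R2=(0,0,0,0) R3=(0,0,0,0)
Op 4: merge R3<->R1 -> R3=(0,0,0,0) R1=(0,0,0,0)
Op 5: merge R2<->R1 -> R2=(0,0,0,0) R1=(0,0,0,0)
Op 6: inc R3 by 2 -> R3=(0,0,0,2) value=2
Op 7: inc R0 by 3 -> R0=(3,0,0,0) value=3
Op 8: merge R3<->R0 -> R3=(3,0,0,2) R0=(3,0,0,2)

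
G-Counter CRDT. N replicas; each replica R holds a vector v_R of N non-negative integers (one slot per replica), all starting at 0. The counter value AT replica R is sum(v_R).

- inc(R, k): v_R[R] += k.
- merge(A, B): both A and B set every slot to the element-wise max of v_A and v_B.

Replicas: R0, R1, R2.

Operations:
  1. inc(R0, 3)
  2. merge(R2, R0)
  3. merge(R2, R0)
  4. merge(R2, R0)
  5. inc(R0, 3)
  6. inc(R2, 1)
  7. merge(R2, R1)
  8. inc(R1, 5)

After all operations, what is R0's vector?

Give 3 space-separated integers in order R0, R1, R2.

Answer: 6 0 0

Derivation:
Op 1: inc R0 by 3 -> R0=(3,0,0) value=3
Op 2: merge R2<->R0 -> R2=(3,0,0) R0=(3,0,0)
Op 3: merge R2<->R0 -> R2=(3,0,0) R0=(3,0,0)
Op 4: merge R2<->R0 -> R2=(3,0,0) R0=(3,0,0)
Op 5: inc R0 by 3 -> R0=(6,0,0) value=6
Op 6: inc R2 by 1 -> R2=(3,0,1) value=4
Op 7: merge R2<->R1 -> R2=(3,0,1) R1=(3,0,1)
Op 8: inc R1 by 5 -> R1=(3,5,1) value=9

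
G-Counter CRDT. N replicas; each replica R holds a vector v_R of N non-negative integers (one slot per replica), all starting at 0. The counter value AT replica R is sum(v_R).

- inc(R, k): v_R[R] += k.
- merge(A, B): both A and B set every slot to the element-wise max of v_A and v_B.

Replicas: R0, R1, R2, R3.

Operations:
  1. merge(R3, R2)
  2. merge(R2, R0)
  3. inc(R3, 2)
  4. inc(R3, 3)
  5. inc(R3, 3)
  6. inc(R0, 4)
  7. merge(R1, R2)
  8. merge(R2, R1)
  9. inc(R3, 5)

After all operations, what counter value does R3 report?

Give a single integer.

Op 1: merge R3<->R2 -> R3=(0,0,0,0) R2=(0,0,0,0)
Op 2: merge R2<->R0 -> R2=(0,0,0,0) R0=(0,0,0,0)
Op 3: inc R3 by 2 -> R3=(0,0,0,2) value=2
Op 4: inc R3 by 3 -> R3=(0,0,0,5) value=5
Op 5: inc R3 by 3 -> R3=(0,0,0,8) value=8
Op 6: inc R0 by 4 -> R0=(4,0,0,0) value=4
Op 7: merge R1<->R2 -> R1=(0,0,0,0) R2=(0,0,0,0)
Op 8: merge R2<->R1 -> R2=(0,0,0,0) R1=(0,0,0,0)
Op 9: inc R3 by 5 -> R3=(0,0,0,13) value=13

Answer: 13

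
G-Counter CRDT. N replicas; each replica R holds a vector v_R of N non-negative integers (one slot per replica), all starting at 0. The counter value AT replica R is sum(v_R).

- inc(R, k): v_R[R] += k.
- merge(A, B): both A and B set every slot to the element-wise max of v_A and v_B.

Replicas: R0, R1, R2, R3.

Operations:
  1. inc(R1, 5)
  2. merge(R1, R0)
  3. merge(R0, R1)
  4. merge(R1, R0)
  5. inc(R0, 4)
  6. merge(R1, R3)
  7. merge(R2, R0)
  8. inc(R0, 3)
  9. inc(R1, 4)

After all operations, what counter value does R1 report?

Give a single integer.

Answer: 9

Derivation:
Op 1: inc R1 by 5 -> R1=(0,5,0,0) value=5
Op 2: merge R1<->R0 -> R1=(0,5,0,0) R0=(0,5,0,0)
Op 3: merge R0<->R1 -> R0=(0,5,0,0) R1=(0,5,0,0)
Op 4: merge R1<->R0 -> R1=(0,5,0,0) R0=(0,5,0,0)
Op 5: inc R0 by 4 -> R0=(4,5,0,0) value=9
Op 6: merge R1<->R3 -> R1=(0,5,0,0) R3=(0,5,0,0)
Op 7: merge R2<->R0 -> R2=(4,5,0,0) R0=(4,5,0,0)
Op 8: inc R0 by 3 -> R0=(7,5,0,0) value=12
Op 9: inc R1 by 4 -> R1=(0,9,0,0) value=9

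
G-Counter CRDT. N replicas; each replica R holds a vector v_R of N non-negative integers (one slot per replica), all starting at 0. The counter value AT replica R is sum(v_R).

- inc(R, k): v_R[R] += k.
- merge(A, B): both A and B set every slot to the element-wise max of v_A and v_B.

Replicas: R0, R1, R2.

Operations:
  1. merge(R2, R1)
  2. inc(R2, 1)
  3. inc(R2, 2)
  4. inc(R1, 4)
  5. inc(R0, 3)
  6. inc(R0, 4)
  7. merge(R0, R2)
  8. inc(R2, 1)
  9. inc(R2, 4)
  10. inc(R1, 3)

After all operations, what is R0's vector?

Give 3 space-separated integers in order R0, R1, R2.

Op 1: merge R2<->R1 -> R2=(0,0,0) R1=(0,0,0)
Op 2: inc R2 by 1 -> R2=(0,0,1) value=1
Op 3: inc R2 by 2 -> R2=(0,0,3) value=3
Op 4: inc R1 by 4 -> R1=(0,4,0) value=4
Op 5: inc R0 by 3 -> R0=(3,0,0) value=3
Op 6: inc R0 by 4 -> R0=(7,0,0) value=7
Op 7: merge R0<->R2 -> R0=(7,0,3) R2=(7,0,3)
Op 8: inc R2 by 1 -> R2=(7,0,4) value=11
Op 9: inc R2 by 4 -> R2=(7,0,8) value=15
Op 10: inc R1 by 3 -> R1=(0,7,0) value=7

Answer: 7 0 3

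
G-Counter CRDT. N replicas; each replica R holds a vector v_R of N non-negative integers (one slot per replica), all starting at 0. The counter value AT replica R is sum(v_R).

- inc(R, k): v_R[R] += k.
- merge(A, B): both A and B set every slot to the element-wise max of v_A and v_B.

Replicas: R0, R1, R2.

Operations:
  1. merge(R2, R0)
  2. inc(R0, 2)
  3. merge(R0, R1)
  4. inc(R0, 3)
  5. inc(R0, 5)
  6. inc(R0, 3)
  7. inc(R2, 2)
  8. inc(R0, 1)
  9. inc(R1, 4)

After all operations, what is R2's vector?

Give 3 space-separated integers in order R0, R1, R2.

Answer: 0 0 2

Derivation:
Op 1: merge R2<->R0 -> R2=(0,0,0) R0=(0,0,0)
Op 2: inc R0 by 2 -> R0=(2,0,0) value=2
Op 3: merge R0<->R1 -> R0=(2,0,0) R1=(2,0,0)
Op 4: inc R0 by 3 -> R0=(5,0,0) value=5
Op 5: inc R0 by 5 -> R0=(10,0,0) value=10
Op 6: inc R0 by 3 -> R0=(13,0,0) value=13
Op 7: inc R2 by 2 -> R2=(0,0,2) value=2
Op 8: inc R0 by 1 -> R0=(14,0,0) value=14
Op 9: inc R1 by 4 -> R1=(2,4,0) value=6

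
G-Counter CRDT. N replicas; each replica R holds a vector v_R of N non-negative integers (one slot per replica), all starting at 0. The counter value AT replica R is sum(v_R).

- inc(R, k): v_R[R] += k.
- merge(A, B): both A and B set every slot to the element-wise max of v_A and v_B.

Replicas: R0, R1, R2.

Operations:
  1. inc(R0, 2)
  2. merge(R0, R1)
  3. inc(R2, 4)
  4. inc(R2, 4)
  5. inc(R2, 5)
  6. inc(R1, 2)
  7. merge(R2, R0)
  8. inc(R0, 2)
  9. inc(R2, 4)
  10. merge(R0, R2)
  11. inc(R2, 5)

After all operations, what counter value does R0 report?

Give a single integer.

Answer: 21

Derivation:
Op 1: inc R0 by 2 -> R0=(2,0,0) value=2
Op 2: merge R0<->R1 -> R0=(2,0,0) R1=(2,0,0)
Op 3: inc R2 by 4 -> R2=(0,0,4) value=4
Op 4: inc R2 by 4 -> R2=(0,0,8) value=8
Op 5: inc R2 by 5 -> R2=(0,0,13) value=13
Op 6: inc R1 by 2 -> R1=(2,2,0) value=4
Op 7: merge R2<->R0 -> R2=(2,0,13) R0=(2,0,13)
Op 8: inc R0 by 2 -> R0=(4,0,13) value=17
Op 9: inc R2 by 4 -> R2=(2,0,17) value=19
Op 10: merge R0<->R2 -> R0=(4,0,17) R2=(4,0,17)
Op 11: inc R2 by 5 -> R2=(4,0,22) value=26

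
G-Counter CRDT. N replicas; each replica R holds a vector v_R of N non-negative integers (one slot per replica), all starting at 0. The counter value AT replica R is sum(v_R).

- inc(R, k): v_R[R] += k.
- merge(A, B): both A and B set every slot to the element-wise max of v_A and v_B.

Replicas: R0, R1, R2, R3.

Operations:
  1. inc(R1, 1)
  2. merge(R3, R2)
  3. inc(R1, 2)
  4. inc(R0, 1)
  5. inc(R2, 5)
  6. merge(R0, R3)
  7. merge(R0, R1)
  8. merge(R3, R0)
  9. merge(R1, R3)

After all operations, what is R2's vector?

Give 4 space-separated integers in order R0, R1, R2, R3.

Answer: 0 0 5 0

Derivation:
Op 1: inc R1 by 1 -> R1=(0,1,0,0) value=1
Op 2: merge R3<->R2 -> R3=(0,0,0,0) R2=(0,0,0,0)
Op 3: inc R1 by 2 -> R1=(0,3,0,0) value=3
Op 4: inc R0 by 1 -> R0=(1,0,0,0) value=1
Op 5: inc R2 by 5 -> R2=(0,0,5,0) value=5
Op 6: merge R0<->R3 -> R0=(1,0,0,0) R3=(1,0,0,0)
Op 7: merge R0<->R1 -> R0=(1,3,0,0) R1=(1,3,0,0)
Op 8: merge R3<->R0 -> R3=(1,3,0,0) R0=(1,3,0,0)
Op 9: merge R1<->R3 -> R1=(1,3,0,0) R3=(1,3,0,0)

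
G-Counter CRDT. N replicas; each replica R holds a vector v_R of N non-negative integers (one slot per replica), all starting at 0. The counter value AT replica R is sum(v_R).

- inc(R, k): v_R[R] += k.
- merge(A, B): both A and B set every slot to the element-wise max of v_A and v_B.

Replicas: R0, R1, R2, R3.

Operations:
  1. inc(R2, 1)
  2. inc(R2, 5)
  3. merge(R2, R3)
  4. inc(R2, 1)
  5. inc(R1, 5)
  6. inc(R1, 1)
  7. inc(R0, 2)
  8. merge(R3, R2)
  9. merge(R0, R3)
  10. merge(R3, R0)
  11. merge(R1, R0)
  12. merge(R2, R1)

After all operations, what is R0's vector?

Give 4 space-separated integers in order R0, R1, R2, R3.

Op 1: inc R2 by 1 -> R2=(0,0,1,0) value=1
Op 2: inc R2 by 5 -> R2=(0,0,6,0) value=6
Op 3: merge R2<->R3 -> R2=(0,0,6,0) R3=(0,0,6,0)
Op 4: inc R2 by 1 -> R2=(0,0,7,0) value=7
Op 5: inc R1 by 5 -> R1=(0,5,0,0) value=5
Op 6: inc R1 by 1 -> R1=(0,6,0,0) value=6
Op 7: inc R0 by 2 -> R0=(2,0,0,0) value=2
Op 8: merge R3<->R2 -> R3=(0,0,7,0) R2=(0,0,7,0)
Op 9: merge R0<->R3 -> R0=(2,0,7,0) R3=(2,0,7,0)
Op 10: merge R3<->R0 -> R3=(2,0,7,0) R0=(2,0,7,0)
Op 11: merge R1<->R0 -> R1=(2,6,7,0) R0=(2,6,7,0)
Op 12: merge R2<->R1 -> R2=(2,6,7,0) R1=(2,6,7,0)

Answer: 2 6 7 0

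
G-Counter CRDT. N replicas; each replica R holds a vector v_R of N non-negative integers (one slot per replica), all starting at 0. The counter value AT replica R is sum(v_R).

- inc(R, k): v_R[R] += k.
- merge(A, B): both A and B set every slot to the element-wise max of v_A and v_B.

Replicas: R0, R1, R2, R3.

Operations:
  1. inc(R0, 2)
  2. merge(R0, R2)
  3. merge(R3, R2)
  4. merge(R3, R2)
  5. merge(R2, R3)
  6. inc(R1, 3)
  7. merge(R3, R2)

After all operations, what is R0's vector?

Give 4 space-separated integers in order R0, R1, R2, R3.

Op 1: inc R0 by 2 -> R0=(2,0,0,0) value=2
Op 2: merge R0<->R2 -> R0=(2,0,0,0) R2=(2,0,0,0)
Op 3: merge R3<->R2 -> R3=(2,0,0,0) R2=(2,0,0,0)
Op 4: merge R3<->R2 -> R3=(2,0,0,0) R2=(2,0,0,0)
Op 5: merge R2<->R3 -> R2=(2,0,0,0) R3=(2,0,0,0)
Op 6: inc R1 by 3 -> R1=(0,3,0,0) value=3
Op 7: merge R3<->R2 -> R3=(2,0,0,0) R2=(2,0,0,0)

Answer: 2 0 0 0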